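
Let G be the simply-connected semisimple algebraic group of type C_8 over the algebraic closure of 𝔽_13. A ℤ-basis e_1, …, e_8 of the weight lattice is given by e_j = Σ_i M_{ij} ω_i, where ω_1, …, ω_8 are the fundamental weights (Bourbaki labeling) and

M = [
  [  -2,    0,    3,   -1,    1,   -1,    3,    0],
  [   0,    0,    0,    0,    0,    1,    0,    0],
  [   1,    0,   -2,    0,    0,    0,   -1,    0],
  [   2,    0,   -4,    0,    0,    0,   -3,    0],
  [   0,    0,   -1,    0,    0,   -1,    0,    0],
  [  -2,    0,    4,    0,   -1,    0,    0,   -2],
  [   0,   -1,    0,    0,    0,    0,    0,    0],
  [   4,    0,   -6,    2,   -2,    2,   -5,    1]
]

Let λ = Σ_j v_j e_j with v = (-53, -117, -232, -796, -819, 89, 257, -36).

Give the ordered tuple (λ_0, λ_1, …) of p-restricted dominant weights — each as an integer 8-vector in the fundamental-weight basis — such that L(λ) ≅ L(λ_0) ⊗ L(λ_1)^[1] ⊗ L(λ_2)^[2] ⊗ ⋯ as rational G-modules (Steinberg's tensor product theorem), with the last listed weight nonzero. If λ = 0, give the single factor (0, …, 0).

((4, 11, 11, 12, 0, 4, 0, 5), (5, 6, 11, 3, 11, 5, 9, 6))

Compute c_i = Σ_j M_{ij} v_j with v = (-53, -117, -232, -796, -819, 89, 257, -36):
  c_1 = (-2)·(-53) + (0)·(-117) + (3)·(-232) + (-1)·(-796) + (1)·(-819) + (-1)·(89) + (3)·(257) + (0)·(-36) = 69
  c_2 = (0)·(-53) + (0)·(-117) + (0)·(-232) + (0)·(-796) + (0)·(-819) + (1)·(89) + (0)·(257) + (0)·(-36) = 89
  c_3 = (1)·(-53) + (0)·(-117) + (-2)·(-232) + (0)·(-796) + (0)·(-819) + (0)·(89) + (-1)·(257) + (0)·(-36) = 154
  c_4 = (2)·(-53) + (0)·(-117) + (-4)·(-232) + (0)·(-796) + (0)·(-819) + (0)·(89) + (-3)·(257) + (0)·(-36) = 51
  c_5 = (0)·(-53) + (0)·(-117) + (-1)·(-232) + (0)·(-796) + (0)·(-819) + (-1)·(89) + (0)·(257) + (0)·(-36) = 143
  c_6 = (-2)·(-53) + (0)·(-117) + (4)·(-232) + (0)·(-796) + (-1)·(-819) + (0)·(89) + (0)·(257) + (-2)·(-36) = 69
  c_7 = (0)·(-53) + (-1)·(-117) + (0)·(-232) + (0)·(-796) + (0)·(-819) + (0)·(89) + (0)·(257) + (0)·(-36) = 117
  c_8 = (4)·(-53) + (0)·(-117) + (-6)·(-232) + (2)·(-796) + (-2)·(-819) + (2)·(89) + (-5)·(257) + (1)·(-36) = 83
p = 13; digits c_i = Σ_j d_{ij}·13^j, 0 ≤ d_{ij} < 13:
  c_1 = 69 = 4·13^0 + 5·13^1
  c_2 = 89 = 11·13^0 + 6·13^1
  c_3 = 154 = 11·13^0 + 11·13^1
  c_4 = 51 = 12·13^0 + 3·13^1
  c_5 = 143 = 0·13^0 + 11·13^1
  c_6 = 69 = 4·13^0 + 5·13^1
  c_7 = 117 = 0·13^0 + 9·13^1
  c_8 = 83 = 5·13^0 + 6·13^1
λ_0 = (4, 11, 11, 12, 0, 4, 0, 5)
λ_1 = (5, 6, 11, 3, 11, 5, 9, 6)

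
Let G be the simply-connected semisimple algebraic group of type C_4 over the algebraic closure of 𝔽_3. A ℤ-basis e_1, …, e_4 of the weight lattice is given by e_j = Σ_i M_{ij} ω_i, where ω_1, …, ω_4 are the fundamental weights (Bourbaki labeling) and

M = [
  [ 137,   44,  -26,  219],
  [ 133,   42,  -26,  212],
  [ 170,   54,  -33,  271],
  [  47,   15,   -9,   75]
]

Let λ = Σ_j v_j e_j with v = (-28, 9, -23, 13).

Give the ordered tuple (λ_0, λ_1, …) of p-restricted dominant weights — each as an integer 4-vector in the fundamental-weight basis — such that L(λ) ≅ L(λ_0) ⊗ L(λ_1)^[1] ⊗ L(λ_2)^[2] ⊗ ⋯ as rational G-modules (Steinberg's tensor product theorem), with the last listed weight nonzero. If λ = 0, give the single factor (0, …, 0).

In the fundamental-weight basis, λ has coordinates c = M·v (v = (-28, 9, -23, 13)):
  c_1 = 137*-28 + 44*9 + -26*-23 + 219*13 = 5
  c_2 = 133*-28 + 42*9 + -26*-23 + 212*13 = 8
  c_3 = 170*-28 + 54*9 + -33*-23 + 271*13 = 8
  c_4 = 47*-28 + 15*9 + -9*-23 + 75*13 = 1
p = 3; digits c_i = Σ_j d_{ij}·3^j, 0 ≤ d_{ij} < 3:
  c_1 = 5 = 2·3^0 + 1·3^1
  c_2 = 8 = 2·3^0 + 2·3^1
  c_3 = 8 = 2·3^0 + 2·3^1
  c_4 = 1 = 1·3^0
p-restricted factor λ_0 = (2, 2, 2, 1)
p-restricted factor λ_1 = (1, 2, 2, 0)

((2, 2, 2, 1), (1, 2, 2, 0))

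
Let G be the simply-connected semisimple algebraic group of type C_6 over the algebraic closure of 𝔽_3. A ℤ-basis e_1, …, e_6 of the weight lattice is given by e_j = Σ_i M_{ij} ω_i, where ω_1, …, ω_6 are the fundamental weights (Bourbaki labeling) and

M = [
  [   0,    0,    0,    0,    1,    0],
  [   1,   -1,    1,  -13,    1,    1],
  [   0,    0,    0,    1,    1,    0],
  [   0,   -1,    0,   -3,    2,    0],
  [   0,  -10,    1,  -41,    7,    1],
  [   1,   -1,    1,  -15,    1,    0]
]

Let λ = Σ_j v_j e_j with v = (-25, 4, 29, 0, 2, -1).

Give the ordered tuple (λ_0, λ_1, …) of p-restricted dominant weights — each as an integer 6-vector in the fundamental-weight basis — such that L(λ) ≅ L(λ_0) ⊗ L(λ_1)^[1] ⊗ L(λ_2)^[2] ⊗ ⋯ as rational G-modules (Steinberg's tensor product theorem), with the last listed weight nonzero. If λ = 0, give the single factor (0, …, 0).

Compute c_i = Σ_j M_{ij} v_j with v = (-25, 4, 29, 0, 2, -1):
  c_1 = (0)·(-25) + 0·4 + 0·29 + 0·0 + 1·2 + (0)·(-1) = 2
  c_2 = (1)·(-25) + (-1)·(4) + 1·29 + (-13)·(0) + 1·2 + (1)·(-1) = 1
  c_3 = (0)·(-25) + 0·4 + 0·29 + 1·0 + 1·2 + (0)·(-1) = 2
  c_4 = (0)·(-25) + (-1)·(4) + 0·29 + (-3)·(0) + 2·2 + (0)·(-1) = 0
  c_5 = (0)·(-25) + (-10)·(4) + 1·29 + (-41)·(0) + 7·2 + (1)·(-1) = 2
  c_6 = (1)·(-25) + (-1)·(4) + 1·29 + (-15)·(0) + 1·2 + (0)·(-1) = 2
p = 3; digits c_i = Σ_j d_{ij}·3^j, 0 ≤ d_{ij} < 3:
  c_1 = 2 = 2·3^0
  c_2 = 1 = 1·3^0
  c_3 = 2 = 2·3^0
  c_4 = 0
  c_5 = 2 = 2·3^0
  c_6 = 2 = 2·3^0
Factor λ_0 = (2, 1, 2, 0, 2, 2)

((2, 1, 2, 0, 2, 2),)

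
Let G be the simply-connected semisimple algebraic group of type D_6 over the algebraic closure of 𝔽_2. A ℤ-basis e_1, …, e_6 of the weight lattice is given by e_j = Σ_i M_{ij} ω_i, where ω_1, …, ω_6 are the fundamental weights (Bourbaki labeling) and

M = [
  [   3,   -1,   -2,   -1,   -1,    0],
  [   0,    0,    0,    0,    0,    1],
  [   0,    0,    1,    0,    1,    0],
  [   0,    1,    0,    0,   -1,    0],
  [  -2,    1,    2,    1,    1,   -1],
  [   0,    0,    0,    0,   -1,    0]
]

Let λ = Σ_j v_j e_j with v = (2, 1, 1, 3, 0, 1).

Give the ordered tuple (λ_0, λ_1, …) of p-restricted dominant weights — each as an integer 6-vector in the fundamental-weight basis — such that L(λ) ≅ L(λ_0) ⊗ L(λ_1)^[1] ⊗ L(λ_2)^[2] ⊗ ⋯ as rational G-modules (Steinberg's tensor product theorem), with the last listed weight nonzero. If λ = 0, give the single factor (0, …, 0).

((0, 1, 1, 1, 1, 0),)

In the fundamental-weight basis, λ has coordinates c = M·v (v = (2, 1, 1, 3, 0, 1)):
  c_1 = (3)·(2) + (-1)·(1) + (-2)·(1) + (-1)·(3) + (-1)·(0) + (0)·(1) = 0
  c_2 = (0)·(2) + (0)·(1) + (0)·(1) + (0)·(3) + (0)·(0) + (1)·(1) = 1
  c_3 = (0)·(2) + (0)·(1) + (1)·(1) + (0)·(3) + (1)·(0) + (0)·(1) = 1
  c_4 = (0)·(2) + (1)·(1) + (0)·(1) + (0)·(3) + (-1)·(0) + (0)·(1) = 1
  c_5 = (-2)·(2) + (1)·(1) + (2)·(1) + (1)·(3) + (1)·(0) + (-1)·(1) = 1
  c_6 = (0)·(2) + (0)·(1) + (0)·(1) + (0)·(3) + (-1)·(0) + (0)·(1) = 0
Base-2 expansion of each c_i:
  c_1 = 0
  c_2 = 1 = 1·2^0
  c_3 = 1 = 1·2^0
  c_4 = 1 = 1·2^0
  c_5 = 1 = 1·2^0
  c_6 = 0
λ_0 = (0, 1, 1, 1, 1, 0)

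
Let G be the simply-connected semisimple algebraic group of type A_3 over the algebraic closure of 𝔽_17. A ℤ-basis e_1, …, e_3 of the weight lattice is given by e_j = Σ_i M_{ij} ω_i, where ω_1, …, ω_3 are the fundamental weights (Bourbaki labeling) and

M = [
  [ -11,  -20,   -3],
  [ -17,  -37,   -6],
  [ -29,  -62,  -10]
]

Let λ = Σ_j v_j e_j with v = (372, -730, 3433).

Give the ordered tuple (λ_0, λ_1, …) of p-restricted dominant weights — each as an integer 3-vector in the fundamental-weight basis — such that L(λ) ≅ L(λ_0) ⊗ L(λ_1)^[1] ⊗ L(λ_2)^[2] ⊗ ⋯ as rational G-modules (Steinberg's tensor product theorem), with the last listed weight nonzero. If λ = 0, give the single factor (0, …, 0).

((5, 3, 6), (12, 5, 8))

In the fundamental-weight basis, λ has coordinates c = M·v (v = (372, -730, 3433)):
  c_1 = (-11)·(372) + (-20)·(-730) + (-3)·(3433) = 209
  c_2 = (-17)·(372) + (-37)·(-730) + (-6)·(3433) = 88
  c_3 = (-29)·(372) + (-62)·(-730) + (-10)·(3433) = 142
Writing each c_i in base p = 17:
  c_1 = 209 = 5·17^0 + 12·17^1
  c_2 = 88 = 3·17^0 + 5·17^1
  c_3 = 142 = 6·17^0 + 8·17^1
p-restricted factor λ_0 = (5, 3, 6)
p-restricted factor λ_1 = (12, 5, 8)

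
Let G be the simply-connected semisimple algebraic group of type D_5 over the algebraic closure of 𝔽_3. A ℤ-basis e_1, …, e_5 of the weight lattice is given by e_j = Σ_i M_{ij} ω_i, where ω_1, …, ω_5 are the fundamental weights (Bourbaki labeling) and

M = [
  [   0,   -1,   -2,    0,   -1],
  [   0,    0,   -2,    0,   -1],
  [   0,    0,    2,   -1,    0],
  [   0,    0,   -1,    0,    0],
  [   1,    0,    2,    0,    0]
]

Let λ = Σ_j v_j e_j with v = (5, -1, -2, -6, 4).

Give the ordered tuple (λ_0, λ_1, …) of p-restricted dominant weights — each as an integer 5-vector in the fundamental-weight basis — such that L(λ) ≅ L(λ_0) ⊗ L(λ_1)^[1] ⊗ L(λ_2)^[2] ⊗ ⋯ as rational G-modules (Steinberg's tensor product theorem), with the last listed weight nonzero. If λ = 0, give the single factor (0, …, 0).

((1, 0, 2, 2, 1),)

Compute c_i = Σ_j M_{ij} v_j with v = (5, -1, -2, -6, 4):
  c_1 = (0)·(5) + (-1)·(-1) + (-2)·(-2) + (0)·(-6) + (-1)·(4) = 1
  c_2 = (0)·(5) + (0)·(-1) + (-2)·(-2) + (0)·(-6) + (-1)·(4) = 0
  c_3 = (0)·(5) + (0)·(-1) + (2)·(-2) + (-1)·(-6) + (0)·(4) = 2
  c_4 = (0)·(5) + (0)·(-1) + (-1)·(-2) + (0)·(-6) + (0)·(4) = 2
  c_5 = (1)·(5) + (0)·(-1) + (2)·(-2) + (0)·(-6) + (0)·(4) = 1
Writing each c_i in base p = 3:
  c_1 = 1 = 1·3^0
  c_2 = 0
  c_3 = 2 = 2·3^0
  c_4 = 2 = 2·3^0
  c_5 = 1 = 1·3^0
Factor λ_0 = (1, 0, 2, 2, 1)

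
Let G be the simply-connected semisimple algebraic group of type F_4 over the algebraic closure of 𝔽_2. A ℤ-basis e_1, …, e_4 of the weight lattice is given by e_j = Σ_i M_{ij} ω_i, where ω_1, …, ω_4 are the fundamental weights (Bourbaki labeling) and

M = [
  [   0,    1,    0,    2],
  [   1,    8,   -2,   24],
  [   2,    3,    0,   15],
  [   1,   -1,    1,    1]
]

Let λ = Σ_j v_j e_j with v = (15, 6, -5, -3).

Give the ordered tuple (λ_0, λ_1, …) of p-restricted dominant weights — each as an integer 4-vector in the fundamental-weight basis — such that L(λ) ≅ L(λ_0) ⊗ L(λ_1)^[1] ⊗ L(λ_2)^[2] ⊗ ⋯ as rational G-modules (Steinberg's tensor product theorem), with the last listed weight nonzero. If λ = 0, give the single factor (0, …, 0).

((0, 1, 1, 1), (0, 0, 1, 0))

Converting to the ω-basis (c_i = row i of M dotted with v = (15, 6, -5, -3)):
  c_1 = (0)·(15) + (1)·(6) + (0)·(-5) + (2)·(-3) = 0
  c_2 = (1)·(15) + (8)·(6) + (-2)·(-5) + (24)·(-3) = 1
  c_3 = (2)·(15) + (3)·(6) + (0)·(-5) + (15)·(-3) = 3
  c_4 = (1)·(15) + (-1)·(6) + (1)·(-5) + (1)·(-3) = 1
Expand coordinatewise in base 2:
  c_1 = 0
  c_2 = 1 = 1·2^0
  c_3 = 3 = 1·2^0 + 1·2^1
  c_4 = 1 = 1·2^0
Factor λ_0 = (0, 1, 1, 1)
Factor λ_1 = (0, 0, 1, 0)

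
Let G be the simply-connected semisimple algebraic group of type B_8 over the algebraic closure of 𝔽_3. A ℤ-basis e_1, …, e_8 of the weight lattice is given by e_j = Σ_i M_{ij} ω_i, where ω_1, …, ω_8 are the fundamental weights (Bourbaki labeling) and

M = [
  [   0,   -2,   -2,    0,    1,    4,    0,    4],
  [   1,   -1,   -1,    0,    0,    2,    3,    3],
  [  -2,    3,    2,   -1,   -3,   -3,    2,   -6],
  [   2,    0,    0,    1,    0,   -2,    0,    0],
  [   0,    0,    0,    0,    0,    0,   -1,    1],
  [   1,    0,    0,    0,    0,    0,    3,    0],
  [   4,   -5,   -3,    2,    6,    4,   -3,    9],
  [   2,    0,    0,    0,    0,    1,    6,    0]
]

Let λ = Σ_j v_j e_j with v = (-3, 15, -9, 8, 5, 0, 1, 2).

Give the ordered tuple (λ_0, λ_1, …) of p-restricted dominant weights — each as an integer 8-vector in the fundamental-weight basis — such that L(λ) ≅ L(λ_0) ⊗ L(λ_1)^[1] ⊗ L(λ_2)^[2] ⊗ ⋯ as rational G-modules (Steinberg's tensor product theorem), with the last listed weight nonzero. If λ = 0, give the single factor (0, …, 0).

Change of basis e → ω: c = M·v where v = (-3, 15, -9, 8, 5, 0, 1, 2):
  c_1 = (0)·(-3) + (-2)·(15) + (-2)·(-9) + 0·8 + 1·5 + 4·0 + 0·1 + 4·2 = 1
  c_2 = (1)·(-3) + (-1)·(15) + (-1)·(-9) + 0·8 + 0·5 + 2·0 + 3·1 + 3·2 = 0
  c_3 = (-2)·(-3) + 3·15 + (2)·(-9) + (-1)·(8) + (-3)·(5) + (-3)·(0) + 2·1 + (-6)·(2) = 0
  c_4 = (2)·(-3) + 0·15 + (0)·(-9) + 1·8 + 0·5 + (-2)·(0) + 0·1 + 0·2 = 2
  c_5 = (0)·(-3) + 0·15 + (0)·(-9) + 0·8 + 0·5 + 0·0 + (-1)·(1) + 1·2 = 1
  c_6 = (1)·(-3) + 0·15 + (0)·(-9) + 0·8 + 0·5 + 0·0 + 3·1 + 0·2 = 0
  c_7 = (4)·(-3) + (-5)·(15) + (-3)·(-9) + 2·8 + 6·5 + 4·0 + (-3)·(1) + 9·2 = 1
  c_8 = (2)·(-3) + 0·15 + (0)·(-9) + 0·8 + 0·5 + 1·0 + 6·1 + 0·2 = 0
p = 3; digits c_i = Σ_j d_{ij}·3^j, 0 ≤ d_{ij} < 3:
  c_1 = 1 = 1·3^0
  c_2 = 0
  c_3 = 0
  c_4 = 2 = 2·3^0
  c_5 = 1 = 1·3^0
  c_6 = 0
  c_7 = 1 = 1·3^0
  c_8 = 0
p-restricted factor λ_0 = (1, 0, 0, 2, 1, 0, 1, 0)

((1, 0, 0, 2, 1, 0, 1, 0),)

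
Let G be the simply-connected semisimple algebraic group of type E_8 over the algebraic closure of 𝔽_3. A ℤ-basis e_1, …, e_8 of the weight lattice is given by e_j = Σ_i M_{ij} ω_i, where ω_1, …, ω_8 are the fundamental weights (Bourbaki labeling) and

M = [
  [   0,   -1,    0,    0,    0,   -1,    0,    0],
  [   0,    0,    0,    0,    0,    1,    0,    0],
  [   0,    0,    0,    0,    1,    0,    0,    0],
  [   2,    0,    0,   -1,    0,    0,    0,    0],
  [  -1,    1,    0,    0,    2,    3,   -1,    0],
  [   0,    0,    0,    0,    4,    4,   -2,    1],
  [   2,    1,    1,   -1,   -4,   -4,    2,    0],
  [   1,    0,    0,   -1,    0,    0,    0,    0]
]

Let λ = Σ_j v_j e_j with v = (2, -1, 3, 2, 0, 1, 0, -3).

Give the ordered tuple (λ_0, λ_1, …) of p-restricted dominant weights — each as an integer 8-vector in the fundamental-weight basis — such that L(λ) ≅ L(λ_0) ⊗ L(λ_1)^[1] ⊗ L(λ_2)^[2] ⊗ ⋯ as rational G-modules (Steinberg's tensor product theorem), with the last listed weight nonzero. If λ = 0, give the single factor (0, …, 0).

ω-coordinates c = M·v, v = (2, -1, 3, 2, 0, 1, 0, -3):
  c_1 = (0)·(2) + (-1)·(-1) + (0)·(3) + (0)·(2) + (0)·(0) + (-1)·(1) + (0)·(0) + (0)·(-3) = 0
  c_2 = (0)·(2) + (0)·(-1) + (0)·(3) + (0)·(2) + (0)·(0) + (1)·(1) + (0)·(0) + (0)·(-3) = 1
  c_3 = (0)·(2) + (0)·(-1) + (0)·(3) + (0)·(2) + (1)·(0) + (0)·(1) + (0)·(0) + (0)·(-3) = 0
  c_4 = (2)·(2) + (0)·(-1) + (0)·(3) + (-1)·(2) + (0)·(0) + (0)·(1) + (0)·(0) + (0)·(-3) = 2
  c_5 = (-1)·(2) + (1)·(-1) + (0)·(3) + (0)·(2) + (2)·(0) + (3)·(1) + (-1)·(0) + (0)·(-3) = 0
  c_6 = (0)·(2) + (0)·(-1) + (0)·(3) + (0)·(2) + (4)·(0) + (4)·(1) + (-2)·(0) + (1)·(-3) = 1
  c_7 = (2)·(2) + (1)·(-1) + (1)·(3) + (-1)·(2) + (-4)·(0) + (-4)·(1) + (2)·(0) + (0)·(-3) = 0
  c_8 = (1)·(2) + (0)·(-1) + (0)·(3) + (-1)·(2) + (0)·(0) + (0)·(1) + (0)·(0) + (0)·(-3) = 0
Writing each c_i in base p = 3:
  c_1 = 0
  c_2 = 1 = 1·3^0
  c_3 = 0
  c_4 = 2 = 2·3^0
  c_5 = 0
  c_6 = 1 = 1·3^0
  c_7 = 0
  c_8 = 0
p-restricted factor λ_0 = (0, 1, 0, 2, 0, 1, 0, 0)

((0, 1, 0, 2, 0, 1, 0, 0),)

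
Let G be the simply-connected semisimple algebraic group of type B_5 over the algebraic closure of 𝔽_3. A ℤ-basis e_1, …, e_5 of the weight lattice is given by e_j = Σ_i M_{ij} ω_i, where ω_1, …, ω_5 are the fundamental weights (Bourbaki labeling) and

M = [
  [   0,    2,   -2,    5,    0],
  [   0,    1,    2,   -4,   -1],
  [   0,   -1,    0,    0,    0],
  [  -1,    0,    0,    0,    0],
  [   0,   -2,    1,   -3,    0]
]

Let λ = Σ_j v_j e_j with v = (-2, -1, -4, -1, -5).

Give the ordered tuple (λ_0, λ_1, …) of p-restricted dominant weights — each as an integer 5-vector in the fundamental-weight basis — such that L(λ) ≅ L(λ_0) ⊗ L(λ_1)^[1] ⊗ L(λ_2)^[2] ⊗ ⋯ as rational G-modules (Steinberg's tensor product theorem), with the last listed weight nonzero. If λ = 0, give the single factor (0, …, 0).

ω-coordinates c = M·v, v = (-2, -1, -4, -1, -5):
  c_1 = 0*-2 + 2*-1 + -2*-4 + 5*-1 + 0*-5 = 1
  c_2 = 0*-2 + 1*-1 + 2*-4 + -4*-1 + -1*-5 = 0
  c_3 = 0*-2 + -1*-1 + 0*-4 + 0*-1 + 0*-5 = 1
  c_4 = -1*-2 + 0*-1 + 0*-4 + 0*-1 + 0*-5 = 2
  c_5 = 0*-2 + -2*-1 + 1*-4 + -3*-1 + 0*-5 = 1
Expand coordinatewise in base 3:
  c_1 = 1 = 1·3^0
  c_2 = 0
  c_3 = 1 = 1·3^0
  c_4 = 2 = 2·3^0
  c_5 = 1 = 1·3^0
λ_0 = (1, 0, 1, 2, 1)

((1, 0, 1, 2, 1),)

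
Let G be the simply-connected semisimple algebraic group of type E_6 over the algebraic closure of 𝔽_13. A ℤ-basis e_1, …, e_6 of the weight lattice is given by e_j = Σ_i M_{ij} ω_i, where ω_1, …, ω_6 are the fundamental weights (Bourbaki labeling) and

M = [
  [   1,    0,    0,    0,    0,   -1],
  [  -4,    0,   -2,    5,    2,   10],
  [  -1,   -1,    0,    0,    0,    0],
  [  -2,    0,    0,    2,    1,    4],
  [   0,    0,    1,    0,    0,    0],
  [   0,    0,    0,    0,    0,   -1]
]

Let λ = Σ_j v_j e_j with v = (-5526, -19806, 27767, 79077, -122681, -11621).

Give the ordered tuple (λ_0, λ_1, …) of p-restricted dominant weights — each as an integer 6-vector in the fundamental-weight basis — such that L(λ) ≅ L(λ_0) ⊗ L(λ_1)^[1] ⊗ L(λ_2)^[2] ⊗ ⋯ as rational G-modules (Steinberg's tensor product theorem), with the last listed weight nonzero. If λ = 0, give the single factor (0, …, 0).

((11, 6, 8, 2, 12, 12), (0, 3, 11, 3, 3, 9), (10, 2, 6, 0, 8, 3), (2, 0, 11, 0, 12, 5))

In the fundamental-weight basis, λ has coordinates c = M·v (v = (-5526, -19806, 27767, 79077, -122681, -11621)):
  c_1 = (1)·(-5526) + (0)·(-19806) + 0·27767 + 0·79077 + (0)·(-122681) + (-1)·(-11621) = 6095
  c_2 = (-4)·(-5526) + (0)·(-19806) + (-2)·(27767) + 5·79077 + (2)·(-122681) + (10)·(-11621) = 383
  c_3 = (-1)·(-5526) + (-1)·(-19806) + 0·27767 + 0·79077 + (0)·(-122681) + (0)·(-11621) = 25332
  c_4 = (-2)·(-5526) + (0)·(-19806) + 0·27767 + 2·79077 + (1)·(-122681) + (4)·(-11621) = 41
  c_5 = (0)·(-5526) + (0)·(-19806) + 1·27767 + 0·79077 + (0)·(-122681) + (0)·(-11621) = 27767
  c_6 = (0)·(-5526) + (0)·(-19806) + 0·27767 + 0·79077 + (0)·(-122681) + (-1)·(-11621) = 11621
p = 13; digits c_i = Σ_j d_{ij}·13^j, 0 ≤ d_{ij} < 13:
  c_1 = 6095 = 11·13^0 + 0·13^1 + 10·13^2 + 2·13^3
  c_2 = 383 = 6·13^0 + 3·13^1 + 2·13^2
  c_3 = 25332 = 8·13^0 + 11·13^1 + 6·13^2 + 11·13^3
  c_4 = 41 = 2·13^0 + 3·13^1
  c_5 = 27767 = 12·13^0 + 3·13^1 + 8·13^2 + 12·13^3
  c_6 = 11621 = 12·13^0 + 9·13^1 + 3·13^2 + 5·13^3
λ_0 = (11, 6, 8, 2, 12, 12)
λ_1 = (0, 3, 11, 3, 3, 9)
λ_2 = (10, 2, 6, 0, 8, 3)
λ_3 = (2, 0, 11, 0, 12, 5)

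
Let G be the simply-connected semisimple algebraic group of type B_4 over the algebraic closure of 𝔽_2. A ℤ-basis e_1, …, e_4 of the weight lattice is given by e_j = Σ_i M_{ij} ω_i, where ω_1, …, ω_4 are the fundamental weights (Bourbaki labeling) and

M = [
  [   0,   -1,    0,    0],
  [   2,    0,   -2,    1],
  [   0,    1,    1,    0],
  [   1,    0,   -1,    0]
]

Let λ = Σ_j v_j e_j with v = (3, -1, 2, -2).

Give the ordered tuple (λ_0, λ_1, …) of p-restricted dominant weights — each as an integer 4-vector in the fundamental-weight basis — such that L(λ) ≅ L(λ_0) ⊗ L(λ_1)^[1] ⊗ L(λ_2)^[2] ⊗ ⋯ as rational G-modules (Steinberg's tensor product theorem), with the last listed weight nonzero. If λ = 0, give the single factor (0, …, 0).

Change of basis e → ω: c = M·v where v = (3, -1, 2, -2):
  c_1 = (0)·(3) + (-1)·(-1) + (0)·(2) + (0)·(-2) = 1
  c_2 = (2)·(3) + (0)·(-1) + (-2)·(2) + (1)·(-2) = 0
  c_3 = (0)·(3) + (1)·(-1) + (1)·(2) + (0)·(-2) = 1
  c_4 = (1)·(3) + (0)·(-1) + (-1)·(2) + (0)·(-2) = 1
Expand coordinatewise in base 2:
  c_1 = 1 = 1·2^0
  c_2 = 0
  c_3 = 1 = 1·2^0
  c_4 = 1 = 1·2^0
Factor λ_0 = (1, 0, 1, 1)

((1, 0, 1, 1),)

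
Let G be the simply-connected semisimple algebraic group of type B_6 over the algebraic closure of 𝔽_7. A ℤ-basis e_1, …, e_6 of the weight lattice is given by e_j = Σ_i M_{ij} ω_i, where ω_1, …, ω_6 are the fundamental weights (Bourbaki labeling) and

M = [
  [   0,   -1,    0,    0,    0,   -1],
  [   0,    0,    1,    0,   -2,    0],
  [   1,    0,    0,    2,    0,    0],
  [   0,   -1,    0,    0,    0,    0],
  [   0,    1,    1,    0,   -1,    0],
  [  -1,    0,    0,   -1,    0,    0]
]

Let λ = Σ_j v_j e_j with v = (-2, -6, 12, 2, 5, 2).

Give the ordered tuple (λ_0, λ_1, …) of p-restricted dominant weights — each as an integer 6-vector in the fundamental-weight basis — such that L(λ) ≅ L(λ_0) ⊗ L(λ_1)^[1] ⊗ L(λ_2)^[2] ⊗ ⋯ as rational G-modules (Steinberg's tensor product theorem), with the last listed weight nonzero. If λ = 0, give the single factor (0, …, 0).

((4, 2, 2, 6, 1, 0),)

In the fundamental-weight basis, λ has coordinates c = M·v (v = (-2, -6, 12, 2, 5, 2)):
  c_1 = 0*-2 + -1*-6 + 0*12 + 0*2 + 0*5 + -1*2 = 4
  c_2 = 0*-2 + 0*-6 + 1*12 + 0*2 + -2*5 + 0*2 = 2
  c_3 = 1*-2 + 0*-6 + 0*12 + 2*2 + 0*5 + 0*2 = 2
  c_4 = 0*-2 + -1*-6 + 0*12 + 0*2 + 0*5 + 0*2 = 6
  c_5 = 0*-2 + 1*-6 + 1*12 + 0*2 + -1*5 + 0*2 = 1
  c_6 = -1*-2 + 0*-6 + 0*12 + -1*2 + 0*5 + 0*2 = 0
Writing each c_i in base p = 7:
  c_1 = 4 = 4·7^0
  c_2 = 2 = 2·7^0
  c_3 = 2 = 2·7^0
  c_4 = 6 = 6·7^0
  c_5 = 1 = 1·7^0
  c_6 = 0
λ_0 = (4, 2, 2, 6, 1, 0)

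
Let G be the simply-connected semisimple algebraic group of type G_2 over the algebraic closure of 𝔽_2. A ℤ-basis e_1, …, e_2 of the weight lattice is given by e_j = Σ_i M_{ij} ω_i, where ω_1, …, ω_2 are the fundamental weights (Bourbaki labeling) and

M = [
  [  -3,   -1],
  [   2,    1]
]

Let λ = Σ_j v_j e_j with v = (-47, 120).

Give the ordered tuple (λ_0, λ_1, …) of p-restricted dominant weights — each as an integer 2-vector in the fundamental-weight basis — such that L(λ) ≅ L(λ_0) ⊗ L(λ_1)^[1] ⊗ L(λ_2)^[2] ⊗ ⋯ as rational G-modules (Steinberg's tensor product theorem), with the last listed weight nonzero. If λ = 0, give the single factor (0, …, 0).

((1, 0), (0, 1), (1, 0), (0, 1), (1, 1))

Compute c_i = Σ_j M_{ij} v_j with v = (-47, 120):
  c_1 = (-3)·(-47) + (-1)·(120) = 21
  c_2 = (2)·(-47) + (1)·(120) = 26
p = 2; digits c_i = Σ_j d_{ij}·2^j, 0 ≤ d_{ij} < 2:
  c_1 = 21 = 1·2^0 + 0·2^1 + 1·2^2 + 0·2^3 + 1·2^4
  c_2 = 26 = 0·2^0 + 1·2^1 + 0·2^2 + 1·2^3 + 1·2^4
λ_0 = (1, 0)
λ_1 = (0, 1)
λ_2 = (1, 0)
λ_3 = (0, 1)
λ_4 = (1, 1)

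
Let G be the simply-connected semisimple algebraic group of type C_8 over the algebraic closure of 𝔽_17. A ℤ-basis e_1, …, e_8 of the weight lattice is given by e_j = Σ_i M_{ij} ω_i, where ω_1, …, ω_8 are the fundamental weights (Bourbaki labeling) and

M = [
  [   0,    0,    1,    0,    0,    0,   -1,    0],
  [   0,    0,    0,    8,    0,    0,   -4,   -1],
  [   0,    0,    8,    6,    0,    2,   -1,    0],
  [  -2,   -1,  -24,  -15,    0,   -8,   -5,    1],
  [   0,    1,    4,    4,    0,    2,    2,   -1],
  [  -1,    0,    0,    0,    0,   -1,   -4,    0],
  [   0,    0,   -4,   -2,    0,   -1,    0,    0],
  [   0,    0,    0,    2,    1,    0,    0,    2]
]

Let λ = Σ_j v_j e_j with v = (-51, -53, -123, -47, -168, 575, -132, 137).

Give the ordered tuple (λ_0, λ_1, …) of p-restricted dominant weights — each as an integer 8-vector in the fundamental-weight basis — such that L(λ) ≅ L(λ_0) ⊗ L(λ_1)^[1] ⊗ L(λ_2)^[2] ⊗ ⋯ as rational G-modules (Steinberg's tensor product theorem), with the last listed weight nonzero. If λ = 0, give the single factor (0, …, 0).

Compute c_i = Σ_j M_{ij} v_j with v = (-51, -53, -123, -47, -168, 575, -132, 137):
  c_1 = (0)·(-51) + (0)·(-53) + (1)·(-123) + (0)·(-47) + (0)·(-168) + (0)·(575) + (-1)·(-132) + (0)·(137) = 9
  c_2 = (0)·(-51) + (0)·(-53) + (0)·(-123) + (8)·(-47) + (0)·(-168) + (0)·(575) + (-4)·(-132) + (-1)·(137) = 15
  c_3 = (0)·(-51) + (0)·(-53) + (8)·(-123) + (6)·(-47) + (0)·(-168) + (2)·(575) + (-1)·(-132) + (0)·(137) = 16
  c_4 = (-2)·(-51) + (-1)·(-53) + (-24)·(-123) + (-15)·(-47) + (0)·(-168) + (-8)·(575) + (-5)·(-132) + (1)·(137) = 9
  c_5 = (0)·(-51) + (1)·(-53) + (4)·(-123) + (4)·(-47) + (0)·(-168) + (2)·(575) + (2)·(-132) + (-1)·(137) = 16
  c_6 = (-1)·(-51) + (0)·(-53) + (0)·(-123) + (0)·(-47) + (0)·(-168) + (-1)·(575) + (-4)·(-132) + (0)·(137) = 4
  c_7 = (0)·(-51) + (0)·(-53) + (-4)·(-123) + (-2)·(-47) + (0)·(-168) + (-1)·(575) + (0)·(-132) + (0)·(137) = 11
  c_8 = (0)·(-51) + (0)·(-53) + (0)·(-123) + (2)·(-47) + (1)·(-168) + (0)·(575) + (0)·(-132) + (2)·(137) = 12
p = 17; digits c_i = Σ_j d_{ij}·17^j, 0 ≤ d_{ij} < 17:
  c_1 = 9 = 9·17^0
  c_2 = 15 = 15·17^0
  c_3 = 16 = 16·17^0
  c_4 = 9 = 9·17^0
  c_5 = 16 = 16·17^0
  c_6 = 4 = 4·17^0
  c_7 = 11 = 11·17^0
  c_8 = 12 = 12·17^0
λ_0 = (9, 15, 16, 9, 16, 4, 11, 12)

((9, 15, 16, 9, 16, 4, 11, 12),)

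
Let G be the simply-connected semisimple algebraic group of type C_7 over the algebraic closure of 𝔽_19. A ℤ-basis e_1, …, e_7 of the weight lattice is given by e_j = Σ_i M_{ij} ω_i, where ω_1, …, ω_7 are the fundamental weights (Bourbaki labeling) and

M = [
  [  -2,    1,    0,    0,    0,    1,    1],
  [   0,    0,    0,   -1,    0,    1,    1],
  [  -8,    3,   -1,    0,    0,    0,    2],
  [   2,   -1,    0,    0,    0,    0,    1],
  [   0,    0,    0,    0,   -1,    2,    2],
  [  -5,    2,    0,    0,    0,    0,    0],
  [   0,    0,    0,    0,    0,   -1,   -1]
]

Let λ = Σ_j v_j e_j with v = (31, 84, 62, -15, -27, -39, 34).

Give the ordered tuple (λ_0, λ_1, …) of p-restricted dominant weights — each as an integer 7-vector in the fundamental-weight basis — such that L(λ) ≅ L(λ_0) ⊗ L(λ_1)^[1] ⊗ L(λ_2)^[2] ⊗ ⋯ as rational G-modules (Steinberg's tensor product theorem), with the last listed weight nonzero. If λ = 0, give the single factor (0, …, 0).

Change of basis e → ω: c = M·v where v = (31, 84, 62, -15, -27, -39, 34):
  c_1 = (-2)·(31) + (1)·(84) + (0)·(62) + (0)·(-15) + (0)·(-27) + (1)·(-39) + (1)·(34) = 17
  c_2 = (0)·(31) + (0)·(84) + (0)·(62) + (-1)·(-15) + (0)·(-27) + (1)·(-39) + (1)·(34) = 10
  c_3 = (-8)·(31) + (3)·(84) + (-1)·(62) + (0)·(-15) + (0)·(-27) + (0)·(-39) + (2)·(34) = 10
  c_4 = (2)·(31) + (-1)·(84) + (0)·(62) + (0)·(-15) + (0)·(-27) + (0)·(-39) + (1)·(34) = 12
  c_5 = (0)·(31) + (0)·(84) + (0)·(62) + (0)·(-15) + (-1)·(-27) + (2)·(-39) + (2)·(34) = 17
  c_6 = (-5)·(31) + (2)·(84) + (0)·(62) + (0)·(-15) + (0)·(-27) + (0)·(-39) + (0)·(34) = 13
  c_7 = (0)·(31) + (0)·(84) + (0)·(62) + (0)·(-15) + (0)·(-27) + (-1)·(-39) + (-1)·(34) = 5
p = 19; digits c_i = Σ_j d_{ij}·19^j, 0 ≤ d_{ij} < 19:
  c_1 = 17 = 17·19^0
  c_2 = 10 = 10·19^0
  c_3 = 10 = 10·19^0
  c_4 = 12 = 12·19^0
  c_5 = 17 = 17·19^0
  c_6 = 13 = 13·19^0
  c_7 = 5 = 5·19^0
Factor λ_0 = (17, 10, 10, 12, 17, 13, 5)

((17, 10, 10, 12, 17, 13, 5),)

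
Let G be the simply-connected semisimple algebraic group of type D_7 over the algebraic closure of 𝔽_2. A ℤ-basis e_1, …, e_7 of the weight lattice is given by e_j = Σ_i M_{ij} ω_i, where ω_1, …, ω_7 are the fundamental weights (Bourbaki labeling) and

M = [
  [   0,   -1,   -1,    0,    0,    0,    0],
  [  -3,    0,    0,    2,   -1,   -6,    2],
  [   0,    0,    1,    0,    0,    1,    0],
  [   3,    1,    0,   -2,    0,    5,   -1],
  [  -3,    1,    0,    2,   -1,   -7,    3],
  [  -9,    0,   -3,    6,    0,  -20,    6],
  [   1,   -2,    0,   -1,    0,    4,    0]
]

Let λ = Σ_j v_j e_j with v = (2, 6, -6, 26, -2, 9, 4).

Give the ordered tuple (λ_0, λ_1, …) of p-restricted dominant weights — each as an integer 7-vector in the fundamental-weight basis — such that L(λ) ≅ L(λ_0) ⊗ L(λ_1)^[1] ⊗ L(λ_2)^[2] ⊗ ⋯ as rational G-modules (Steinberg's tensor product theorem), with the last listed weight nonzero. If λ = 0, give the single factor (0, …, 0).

ω-coordinates c = M·v, v = (2, 6, -6, 26, -2, 9, 4):
  c_1 = 0·2 + (-1)·(6) + (-1)·(-6) + 0·26 + (0)·(-2) + 0·9 + 0·4 = 0
  c_2 = (-3)·(2) + 0·6 + (0)·(-6) + 2·26 + (-1)·(-2) + (-6)·(9) + 2·4 = 2
  c_3 = 0·2 + 0·6 + (1)·(-6) + 0·26 + (0)·(-2) + 1·9 + 0·4 = 3
  c_4 = 3·2 + 1·6 + (0)·(-6) + (-2)·(26) + (0)·(-2) + 5·9 + (-1)·(4) = 1
  c_5 = (-3)·(2) + 1·6 + (0)·(-6) + 2·26 + (-1)·(-2) + (-7)·(9) + 3·4 = 3
  c_6 = (-9)·(2) + 0·6 + (-3)·(-6) + 6·26 + (0)·(-2) + (-20)·(9) + 6·4 = 0
  c_7 = 1·2 + (-2)·(6) + (0)·(-6) + (-1)·(26) + (0)·(-2) + 4·9 + 0·4 = 0
Expand coordinatewise in base 2:
  c_1 = 0
  c_2 = 2 = 0·2^0 + 1·2^1
  c_3 = 3 = 1·2^0 + 1·2^1
  c_4 = 1 = 1·2^0
  c_5 = 3 = 1·2^0 + 1·2^1
  c_6 = 0
  c_7 = 0
p-restricted factor λ_0 = (0, 0, 1, 1, 1, 0, 0)
p-restricted factor λ_1 = (0, 1, 1, 0, 1, 0, 0)

((0, 0, 1, 1, 1, 0, 0), (0, 1, 1, 0, 1, 0, 0))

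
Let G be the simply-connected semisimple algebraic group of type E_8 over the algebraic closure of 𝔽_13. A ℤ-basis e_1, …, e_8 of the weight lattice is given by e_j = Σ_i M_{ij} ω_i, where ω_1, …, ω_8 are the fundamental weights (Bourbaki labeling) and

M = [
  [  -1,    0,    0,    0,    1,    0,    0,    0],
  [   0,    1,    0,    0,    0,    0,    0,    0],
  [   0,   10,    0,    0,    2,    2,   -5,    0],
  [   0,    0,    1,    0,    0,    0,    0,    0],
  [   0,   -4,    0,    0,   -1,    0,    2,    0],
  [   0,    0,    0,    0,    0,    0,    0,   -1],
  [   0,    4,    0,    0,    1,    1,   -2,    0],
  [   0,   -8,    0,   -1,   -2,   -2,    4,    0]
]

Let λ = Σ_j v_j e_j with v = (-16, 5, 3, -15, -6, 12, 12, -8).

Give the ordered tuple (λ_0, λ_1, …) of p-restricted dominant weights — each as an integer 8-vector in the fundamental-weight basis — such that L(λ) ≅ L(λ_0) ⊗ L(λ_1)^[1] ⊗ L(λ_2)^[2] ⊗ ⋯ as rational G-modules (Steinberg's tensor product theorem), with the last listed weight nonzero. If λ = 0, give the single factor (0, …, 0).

((10, 5, 2, 3, 10, 8, 2, 11),)

Converting to the ω-basis (c_i = row i of M dotted with v = (-16, 5, 3, -15, -6, 12, 12, -8)):
  c_1 = -1*-16 + 0*5 + 0*3 + 0*-15 + 1*-6 + 0*12 + 0*12 + 0*-8 = 10
  c_2 = 0*-16 + 1*5 + 0*3 + 0*-15 + 0*-6 + 0*12 + 0*12 + 0*-8 = 5
  c_3 = 0*-16 + 10*5 + 0*3 + 0*-15 + 2*-6 + 2*12 + -5*12 + 0*-8 = 2
  c_4 = 0*-16 + 0*5 + 1*3 + 0*-15 + 0*-6 + 0*12 + 0*12 + 0*-8 = 3
  c_5 = 0*-16 + -4*5 + 0*3 + 0*-15 + -1*-6 + 0*12 + 2*12 + 0*-8 = 10
  c_6 = 0*-16 + 0*5 + 0*3 + 0*-15 + 0*-6 + 0*12 + 0*12 + -1*-8 = 8
  c_7 = 0*-16 + 4*5 + 0*3 + 0*-15 + 1*-6 + 1*12 + -2*12 + 0*-8 = 2
  c_8 = 0*-16 + -8*5 + 0*3 + -1*-15 + -2*-6 + -2*12 + 4*12 + 0*-8 = 11
p = 13; digits c_i = Σ_j d_{ij}·13^j, 0 ≤ d_{ij} < 13:
  c_1 = 10 = 10·13^0
  c_2 = 5 = 5·13^0
  c_3 = 2 = 2·13^0
  c_4 = 3 = 3·13^0
  c_5 = 10 = 10·13^0
  c_6 = 8 = 8·13^0
  c_7 = 2 = 2·13^0
  c_8 = 11 = 11·13^0
Factor λ_0 = (10, 5, 2, 3, 10, 8, 2, 11)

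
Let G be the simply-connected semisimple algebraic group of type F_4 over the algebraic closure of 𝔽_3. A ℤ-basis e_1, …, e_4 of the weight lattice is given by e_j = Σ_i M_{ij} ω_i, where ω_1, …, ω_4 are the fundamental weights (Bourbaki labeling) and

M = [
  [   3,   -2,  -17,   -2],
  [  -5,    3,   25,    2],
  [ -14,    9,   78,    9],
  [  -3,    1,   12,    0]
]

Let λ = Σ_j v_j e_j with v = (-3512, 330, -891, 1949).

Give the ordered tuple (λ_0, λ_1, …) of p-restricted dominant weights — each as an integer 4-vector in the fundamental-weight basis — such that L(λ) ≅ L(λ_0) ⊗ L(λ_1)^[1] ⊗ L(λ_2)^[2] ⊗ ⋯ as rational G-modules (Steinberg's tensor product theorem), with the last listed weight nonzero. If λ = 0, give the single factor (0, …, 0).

Change of basis e → ω: c = M·v where v = (-3512, 330, -891, 1949):
  c_1 = (3)·(-3512) + (-2)·(330) + (-17)·(-891) + (-2)·(1949) = 53
  c_2 = (-5)·(-3512) + 3·330 + (25)·(-891) + 2·1949 = 173
  c_3 = (-14)·(-3512) + 9·330 + (78)·(-891) + 9·1949 = 181
  c_4 = (-3)·(-3512) + 1·330 + (12)·(-891) + 0·1949 = 174
Base-3 expansion of each c_i:
  c_1 = 53 = 2·3^0 + 2·3^1 + 2·3^2 + 1·3^3
  c_2 = 173 = 2·3^0 + 0·3^1 + 1·3^2 + 0·3^3 + 2·3^4
  c_3 = 181 = 1·3^0 + 0·3^1 + 2·3^2 + 0·3^3 + 2·3^4
  c_4 = 174 = 0·3^0 + 1·3^1 + 1·3^2 + 0·3^3 + 2·3^4
p-restricted factor λ_0 = (2, 2, 1, 0)
p-restricted factor λ_1 = (2, 0, 0, 1)
p-restricted factor λ_2 = (2, 1, 2, 1)
p-restricted factor λ_3 = (1, 0, 0, 0)
p-restricted factor λ_4 = (0, 2, 2, 2)

((2, 2, 1, 0), (2, 0, 0, 1), (2, 1, 2, 1), (1, 0, 0, 0), (0, 2, 2, 2))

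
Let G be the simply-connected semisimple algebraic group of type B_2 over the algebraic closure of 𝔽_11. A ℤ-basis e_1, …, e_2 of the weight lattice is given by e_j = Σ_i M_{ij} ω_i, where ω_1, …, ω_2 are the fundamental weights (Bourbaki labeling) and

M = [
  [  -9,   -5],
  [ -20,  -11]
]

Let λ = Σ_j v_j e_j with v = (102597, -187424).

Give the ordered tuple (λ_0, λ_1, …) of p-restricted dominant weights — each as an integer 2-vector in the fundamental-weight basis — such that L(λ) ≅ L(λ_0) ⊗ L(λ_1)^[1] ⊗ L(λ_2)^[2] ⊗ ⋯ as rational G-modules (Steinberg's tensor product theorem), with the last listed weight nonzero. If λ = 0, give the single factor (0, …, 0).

In the fundamental-weight basis, λ has coordinates c = M·v (v = (102597, -187424)):
  c_1 = (-9)·(102597) + (-5)·(-187424) = 13747
  c_2 = (-20)·(102597) + (-11)·(-187424) = 9724
Expand coordinatewise in base 11:
  c_1 = 13747 = 8·11^0 + 6·11^1 + 3·11^2 + 10·11^3
  c_2 = 9724 = 0·11^0 + 4·11^1 + 3·11^2 + 7·11^3
p-restricted factor λ_0 = (8, 0)
p-restricted factor λ_1 = (6, 4)
p-restricted factor λ_2 = (3, 3)
p-restricted factor λ_3 = (10, 7)

((8, 0), (6, 4), (3, 3), (10, 7))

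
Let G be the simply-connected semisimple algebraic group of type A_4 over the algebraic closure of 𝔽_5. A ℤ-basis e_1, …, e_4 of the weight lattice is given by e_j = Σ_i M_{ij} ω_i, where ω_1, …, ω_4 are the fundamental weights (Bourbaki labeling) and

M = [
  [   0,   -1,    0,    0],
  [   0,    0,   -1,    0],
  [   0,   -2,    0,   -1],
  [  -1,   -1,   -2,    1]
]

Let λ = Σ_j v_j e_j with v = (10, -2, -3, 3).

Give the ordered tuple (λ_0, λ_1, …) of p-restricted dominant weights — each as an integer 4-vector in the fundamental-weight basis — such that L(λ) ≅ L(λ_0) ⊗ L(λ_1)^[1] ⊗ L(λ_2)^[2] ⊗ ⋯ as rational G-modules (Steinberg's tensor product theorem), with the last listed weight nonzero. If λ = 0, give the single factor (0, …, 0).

Converting to the ω-basis (c_i = row i of M dotted with v = (10, -2, -3, 3)):
  c_1 = (0)·(10) + (-1)·(-2) + (0)·(-3) + (0)·(3) = 2
  c_2 = (0)·(10) + (0)·(-2) + (-1)·(-3) + (0)·(3) = 3
  c_3 = (0)·(10) + (-2)·(-2) + (0)·(-3) + (-1)·(3) = 1
  c_4 = (-1)·(10) + (-1)·(-2) + (-2)·(-3) + (1)·(3) = 1
Base-5 expansion of each c_i:
  c_1 = 2 = 2·5^0
  c_2 = 3 = 3·5^0
  c_3 = 1 = 1·5^0
  c_4 = 1 = 1·5^0
Factor λ_0 = (2, 3, 1, 1)

((2, 3, 1, 1),)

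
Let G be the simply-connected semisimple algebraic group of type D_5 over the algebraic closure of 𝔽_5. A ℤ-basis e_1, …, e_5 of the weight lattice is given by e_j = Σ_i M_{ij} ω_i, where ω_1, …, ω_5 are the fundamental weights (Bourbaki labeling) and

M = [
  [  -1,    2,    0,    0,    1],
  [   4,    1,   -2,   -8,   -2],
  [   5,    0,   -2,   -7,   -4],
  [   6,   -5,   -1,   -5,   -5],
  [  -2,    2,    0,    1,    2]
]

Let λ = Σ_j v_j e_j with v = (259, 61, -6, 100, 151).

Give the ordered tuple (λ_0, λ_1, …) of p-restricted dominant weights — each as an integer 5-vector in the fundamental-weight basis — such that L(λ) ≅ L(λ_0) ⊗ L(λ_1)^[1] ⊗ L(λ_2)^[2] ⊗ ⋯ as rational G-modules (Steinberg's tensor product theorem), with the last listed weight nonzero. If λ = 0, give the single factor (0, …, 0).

ω-coordinates c = M·v, v = (259, 61, -6, 100, 151):
  c_1 = (-1)·(259) + 2·61 + (0)·(-6) + 0·100 + 1·151 = 14
  c_2 = 4·259 + 1·61 + (-2)·(-6) + (-8)·(100) + (-2)·(151) = 7
  c_3 = 5·259 + 0·61 + (-2)·(-6) + (-7)·(100) + (-4)·(151) = 3
  c_4 = 6·259 + (-5)·(61) + (-1)·(-6) + (-5)·(100) + (-5)·(151) = 0
  c_5 = (-2)·(259) + 2·61 + (0)·(-6) + 1·100 + 2·151 = 6
Expand coordinatewise in base 5:
  c_1 = 14 = 4·5^0 + 2·5^1
  c_2 = 7 = 2·5^0 + 1·5^1
  c_3 = 3 = 3·5^0
  c_4 = 0
  c_5 = 6 = 1·5^0 + 1·5^1
Factor λ_0 = (4, 2, 3, 0, 1)
Factor λ_1 = (2, 1, 0, 0, 1)

((4, 2, 3, 0, 1), (2, 1, 0, 0, 1))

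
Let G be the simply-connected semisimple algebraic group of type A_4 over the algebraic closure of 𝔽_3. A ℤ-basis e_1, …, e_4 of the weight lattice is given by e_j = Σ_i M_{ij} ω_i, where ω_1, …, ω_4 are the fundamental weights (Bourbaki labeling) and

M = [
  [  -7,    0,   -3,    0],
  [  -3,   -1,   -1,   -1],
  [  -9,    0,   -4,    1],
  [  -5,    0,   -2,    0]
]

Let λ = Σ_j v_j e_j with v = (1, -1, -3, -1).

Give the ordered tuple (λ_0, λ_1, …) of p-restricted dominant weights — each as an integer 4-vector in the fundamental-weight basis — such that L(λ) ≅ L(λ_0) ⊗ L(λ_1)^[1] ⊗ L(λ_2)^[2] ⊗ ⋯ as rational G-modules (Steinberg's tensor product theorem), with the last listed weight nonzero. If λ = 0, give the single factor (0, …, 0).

((2, 2, 2, 1),)

In the fundamental-weight basis, λ has coordinates c = M·v (v = (1, -1, -3, -1)):
  c_1 = (-7)·(1) + (0)·(-1) + (-3)·(-3) + (0)·(-1) = 2
  c_2 = (-3)·(1) + (-1)·(-1) + (-1)·(-3) + (-1)·(-1) = 2
  c_3 = (-9)·(1) + (0)·(-1) + (-4)·(-3) + (1)·(-1) = 2
  c_4 = (-5)·(1) + (0)·(-1) + (-2)·(-3) + (0)·(-1) = 1
p = 3; digits c_i = Σ_j d_{ij}·3^j, 0 ≤ d_{ij} < 3:
  c_1 = 2 = 2·3^0
  c_2 = 2 = 2·3^0
  c_3 = 2 = 2·3^0
  c_4 = 1 = 1·3^0
Factor λ_0 = (2, 2, 2, 1)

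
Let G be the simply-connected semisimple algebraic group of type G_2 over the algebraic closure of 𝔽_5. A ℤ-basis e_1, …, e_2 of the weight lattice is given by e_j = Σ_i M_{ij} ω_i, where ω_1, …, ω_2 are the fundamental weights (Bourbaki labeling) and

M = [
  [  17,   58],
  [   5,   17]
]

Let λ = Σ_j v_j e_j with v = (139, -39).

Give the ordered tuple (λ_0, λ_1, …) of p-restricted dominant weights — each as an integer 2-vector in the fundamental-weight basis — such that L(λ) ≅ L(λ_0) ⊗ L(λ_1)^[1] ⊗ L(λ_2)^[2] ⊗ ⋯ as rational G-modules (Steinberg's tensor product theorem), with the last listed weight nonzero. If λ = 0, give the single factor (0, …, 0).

((1, 2), (0, 1), (4, 1))

ω-coordinates c = M·v, v = (139, -39):
  c_1 = 17·139 + (58)·(-39) = 101
  c_2 = 5·139 + (17)·(-39) = 32
Base-5 expansion of each c_i:
  c_1 = 101 = 1·5^0 + 0·5^1 + 4·5^2
  c_2 = 32 = 2·5^0 + 1·5^1 + 1·5^2
p-restricted factor λ_0 = (1, 2)
p-restricted factor λ_1 = (0, 1)
p-restricted factor λ_2 = (4, 1)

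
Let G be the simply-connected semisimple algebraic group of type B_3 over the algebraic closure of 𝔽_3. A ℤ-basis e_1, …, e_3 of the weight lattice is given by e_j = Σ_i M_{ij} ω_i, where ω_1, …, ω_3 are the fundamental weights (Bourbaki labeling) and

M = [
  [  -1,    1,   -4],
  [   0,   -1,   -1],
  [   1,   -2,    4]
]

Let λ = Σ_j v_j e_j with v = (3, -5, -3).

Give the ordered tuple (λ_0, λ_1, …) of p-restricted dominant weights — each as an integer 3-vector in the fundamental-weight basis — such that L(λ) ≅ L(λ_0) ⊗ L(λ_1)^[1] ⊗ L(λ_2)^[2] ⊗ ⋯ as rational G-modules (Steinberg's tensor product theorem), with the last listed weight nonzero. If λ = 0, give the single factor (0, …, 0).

Change of basis e → ω: c = M·v where v = (3, -5, -3):
  c_1 = (-1)·(3) + (1)·(-5) + (-4)·(-3) = 4
  c_2 = (0)·(3) + (-1)·(-5) + (-1)·(-3) = 8
  c_3 = (1)·(3) + (-2)·(-5) + (4)·(-3) = 1
Expand coordinatewise in base 3:
  c_1 = 4 = 1·3^0 + 1·3^1
  c_2 = 8 = 2·3^0 + 2·3^1
  c_3 = 1 = 1·3^0
p-restricted factor λ_0 = (1, 2, 1)
p-restricted factor λ_1 = (1, 2, 0)

((1, 2, 1), (1, 2, 0))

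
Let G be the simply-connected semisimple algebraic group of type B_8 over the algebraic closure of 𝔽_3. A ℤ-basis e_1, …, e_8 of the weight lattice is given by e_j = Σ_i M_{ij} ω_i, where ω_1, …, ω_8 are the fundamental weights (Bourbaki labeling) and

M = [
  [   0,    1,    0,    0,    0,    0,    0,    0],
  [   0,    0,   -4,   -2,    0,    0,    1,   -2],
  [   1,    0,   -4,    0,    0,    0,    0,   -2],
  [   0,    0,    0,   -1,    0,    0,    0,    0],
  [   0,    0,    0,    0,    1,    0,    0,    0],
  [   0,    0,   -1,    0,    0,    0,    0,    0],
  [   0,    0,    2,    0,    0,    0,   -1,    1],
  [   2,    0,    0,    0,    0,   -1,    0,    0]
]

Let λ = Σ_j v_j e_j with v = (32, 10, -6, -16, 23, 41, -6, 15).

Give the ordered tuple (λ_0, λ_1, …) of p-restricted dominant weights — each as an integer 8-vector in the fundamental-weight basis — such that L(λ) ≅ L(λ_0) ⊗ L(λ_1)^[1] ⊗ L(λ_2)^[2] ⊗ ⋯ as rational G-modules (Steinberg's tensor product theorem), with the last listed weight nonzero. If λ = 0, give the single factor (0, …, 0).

Change of basis e → ω: c = M·v where v = (32, 10, -6, -16, 23, 41, -6, 15):
  c_1 = 0·32 + 1·10 + (0)·(-6) + (0)·(-16) + 0·23 + 0·41 + (0)·(-6) + 0·15 = 10
  c_2 = 0·32 + 0·10 + (-4)·(-6) + (-2)·(-16) + 0·23 + 0·41 + (1)·(-6) + (-2)·(15) = 20
  c_3 = 1·32 + 0·10 + (-4)·(-6) + (0)·(-16) + 0·23 + 0·41 + (0)·(-6) + (-2)·(15) = 26
  c_4 = 0·32 + 0·10 + (0)·(-6) + (-1)·(-16) + 0·23 + 0·41 + (0)·(-6) + 0·15 = 16
  c_5 = 0·32 + 0·10 + (0)·(-6) + (0)·(-16) + 1·23 + 0·41 + (0)·(-6) + 0·15 = 23
  c_6 = 0·32 + 0·10 + (-1)·(-6) + (0)·(-16) + 0·23 + 0·41 + (0)·(-6) + 0·15 = 6
  c_7 = 0·32 + 0·10 + (2)·(-6) + (0)·(-16) + 0·23 + 0·41 + (-1)·(-6) + 1·15 = 9
  c_8 = 2·32 + 0·10 + (0)·(-6) + (0)·(-16) + 0·23 + (-1)·(41) + (0)·(-6) + 0·15 = 23
p = 3; digits c_i = Σ_j d_{ij}·3^j, 0 ≤ d_{ij} < 3:
  c_1 = 10 = 1·3^0 + 0·3^1 + 1·3^2
  c_2 = 20 = 2·3^0 + 0·3^1 + 2·3^2
  c_3 = 26 = 2·3^0 + 2·3^1 + 2·3^2
  c_4 = 16 = 1·3^0 + 2·3^1 + 1·3^2
  c_5 = 23 = 2·3^0 + 1·3^1 + 2·3^2
  c_6 = 6 = 0·3^0 + 2·3^1
  c_7 = 9 = 0·3^0 + 0·3^1 + 1·3^2
  c_8 = 23 = 2·3^0 + 1·3^1 + 2·3^2
p-restricted factor λ_0 = (1, 2, 2, 1, 2, 0, 0, 2)
p-restricted factor λ_1 = (0, 0, 2, 2, 1, 2, 0, 1)
p-restricted factor λ_2 = (1, 2, 2, 1, 2, 0, 1, 2)

((1, 2, 2, 1, 2, 0, 0, 2), (0, 0, 2, 2, 1, 2, 0, 1), (1, 2, 2, 1, 2, 0, 1, 2))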